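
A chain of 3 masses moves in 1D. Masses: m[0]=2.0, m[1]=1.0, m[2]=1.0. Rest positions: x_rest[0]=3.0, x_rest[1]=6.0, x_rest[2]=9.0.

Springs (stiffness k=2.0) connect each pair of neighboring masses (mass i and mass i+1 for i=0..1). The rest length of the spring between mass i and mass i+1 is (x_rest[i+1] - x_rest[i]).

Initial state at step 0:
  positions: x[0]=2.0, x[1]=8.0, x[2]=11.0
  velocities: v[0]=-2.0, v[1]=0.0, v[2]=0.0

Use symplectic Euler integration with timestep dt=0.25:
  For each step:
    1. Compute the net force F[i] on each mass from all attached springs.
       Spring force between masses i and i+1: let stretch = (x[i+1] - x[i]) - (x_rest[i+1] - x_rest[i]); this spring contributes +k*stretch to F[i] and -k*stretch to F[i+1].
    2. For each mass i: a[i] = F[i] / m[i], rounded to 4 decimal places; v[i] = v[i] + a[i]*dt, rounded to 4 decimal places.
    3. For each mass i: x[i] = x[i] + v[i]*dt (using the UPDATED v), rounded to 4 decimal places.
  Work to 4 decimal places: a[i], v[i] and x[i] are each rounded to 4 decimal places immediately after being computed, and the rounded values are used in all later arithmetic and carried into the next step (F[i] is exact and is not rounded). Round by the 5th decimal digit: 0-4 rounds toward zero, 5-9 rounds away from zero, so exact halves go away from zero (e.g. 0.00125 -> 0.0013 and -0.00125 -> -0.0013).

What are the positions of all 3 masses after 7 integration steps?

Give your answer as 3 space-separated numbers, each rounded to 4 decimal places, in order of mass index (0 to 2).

Answer: 2.0543 4.2050 7.6866

Derivation:
Step 0: x=[2.0000 8.0000 11.0000] v=[-2.0000 0.0000 0.0000]
Step 1: x=[1.6875 7.6250 11.0000] v=[-1.2500 -1.5000 0.0000]
Step 2: x=[1.5586 6.9297 10.9531] v=[-0.5156 -2.7813 -0.1875]
Step 3: x=[1.5779 6.0659 10.7783] v=[0.0772 -3.4552 -0.6992]
Step 4: x=[1.6902 5.2302 10.3895] v=[0.4492 -3.3430 -1.5554]
Step 5: x=[1.8363 4.5969 9.7307] v=[0.5842 -2.5334 -2.6351]
Step 6: x=[1.9674 4.2602 8.8052] v=[0.5244 -1.3468 -3.7020]
Step 7: x=[2.0543 4.2050 7.6866] v=[0.3476 -0.2207 -4.4745]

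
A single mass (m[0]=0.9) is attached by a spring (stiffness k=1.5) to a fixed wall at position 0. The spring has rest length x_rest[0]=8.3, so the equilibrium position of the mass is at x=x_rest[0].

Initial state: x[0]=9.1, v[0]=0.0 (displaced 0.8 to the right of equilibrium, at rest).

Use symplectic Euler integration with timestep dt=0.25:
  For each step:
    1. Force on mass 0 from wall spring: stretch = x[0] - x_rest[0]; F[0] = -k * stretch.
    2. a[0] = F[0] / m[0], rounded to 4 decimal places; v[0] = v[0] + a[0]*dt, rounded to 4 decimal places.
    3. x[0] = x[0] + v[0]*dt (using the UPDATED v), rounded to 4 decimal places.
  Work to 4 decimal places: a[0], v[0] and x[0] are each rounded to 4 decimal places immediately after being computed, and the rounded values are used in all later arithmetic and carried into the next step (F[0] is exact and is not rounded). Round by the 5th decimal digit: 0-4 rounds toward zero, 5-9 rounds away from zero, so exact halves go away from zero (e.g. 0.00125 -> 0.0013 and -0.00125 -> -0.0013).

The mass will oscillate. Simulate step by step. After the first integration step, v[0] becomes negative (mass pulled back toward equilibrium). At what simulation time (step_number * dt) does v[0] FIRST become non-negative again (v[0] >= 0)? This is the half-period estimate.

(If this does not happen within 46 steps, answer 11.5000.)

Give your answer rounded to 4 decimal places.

Answer: 2.5000

Derivation:
Step 0: x=[9.1000] v=[0.0000]
Step 1: x=[9.0167] v=[-0.3333]
Step 2: x=[8.8587] v=[-0.6319]
Step 3: x=[8.6425] v=[-0.8647]
Step 4: x=[8.3907] v=[-1.0074]
Step 5: x=[8.1294] v=[-1.0452]
Step 6: x=[7.8859] v=[-0.9741]
Step 7: x=[7.6855] v=[-0.8016]
Step 8: x=[7.5491] v=[-0.5456]
Step 9: x=[7.4909] v=[-0.2327]
Step 10: x=[7.5170] v=[0.1044]
First v>=0 after going negative at step 10, time=2.5000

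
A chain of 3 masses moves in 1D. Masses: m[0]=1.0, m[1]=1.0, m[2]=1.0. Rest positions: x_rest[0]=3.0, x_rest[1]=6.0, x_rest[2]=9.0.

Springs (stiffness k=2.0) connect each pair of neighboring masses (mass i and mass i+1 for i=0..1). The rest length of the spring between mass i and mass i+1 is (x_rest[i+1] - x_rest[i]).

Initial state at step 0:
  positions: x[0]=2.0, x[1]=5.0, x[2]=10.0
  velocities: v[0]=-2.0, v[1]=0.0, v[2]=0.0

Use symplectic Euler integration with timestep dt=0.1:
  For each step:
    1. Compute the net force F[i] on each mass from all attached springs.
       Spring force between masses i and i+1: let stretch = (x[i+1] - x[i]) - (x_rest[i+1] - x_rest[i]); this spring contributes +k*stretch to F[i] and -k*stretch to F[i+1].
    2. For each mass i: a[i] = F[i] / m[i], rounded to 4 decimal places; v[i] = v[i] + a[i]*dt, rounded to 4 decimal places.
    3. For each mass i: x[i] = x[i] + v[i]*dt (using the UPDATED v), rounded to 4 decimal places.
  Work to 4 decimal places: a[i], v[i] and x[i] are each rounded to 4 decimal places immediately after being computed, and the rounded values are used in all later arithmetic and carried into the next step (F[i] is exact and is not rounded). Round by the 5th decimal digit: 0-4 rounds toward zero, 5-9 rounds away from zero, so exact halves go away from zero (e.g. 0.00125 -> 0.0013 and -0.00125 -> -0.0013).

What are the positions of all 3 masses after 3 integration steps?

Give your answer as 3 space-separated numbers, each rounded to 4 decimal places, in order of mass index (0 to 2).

Step 0: x=[2.0000 5.0000 10.0000] v=[-2.0000 0.0000 0.0000]
Step 1: x=[1.8000 5.0400 9.9600] v=[-2.0000 0.4000 -0.4000]
Step 2: x=[1.6048 5.1136 9.8816] v=[-1.9520 0.7360 -0.7840]
Step 3: x=[1.4198 5.2124 9.7678] v=[-1.8502 0.9878 -1.1376]

Answer: 1.4198 5.2124 9.7678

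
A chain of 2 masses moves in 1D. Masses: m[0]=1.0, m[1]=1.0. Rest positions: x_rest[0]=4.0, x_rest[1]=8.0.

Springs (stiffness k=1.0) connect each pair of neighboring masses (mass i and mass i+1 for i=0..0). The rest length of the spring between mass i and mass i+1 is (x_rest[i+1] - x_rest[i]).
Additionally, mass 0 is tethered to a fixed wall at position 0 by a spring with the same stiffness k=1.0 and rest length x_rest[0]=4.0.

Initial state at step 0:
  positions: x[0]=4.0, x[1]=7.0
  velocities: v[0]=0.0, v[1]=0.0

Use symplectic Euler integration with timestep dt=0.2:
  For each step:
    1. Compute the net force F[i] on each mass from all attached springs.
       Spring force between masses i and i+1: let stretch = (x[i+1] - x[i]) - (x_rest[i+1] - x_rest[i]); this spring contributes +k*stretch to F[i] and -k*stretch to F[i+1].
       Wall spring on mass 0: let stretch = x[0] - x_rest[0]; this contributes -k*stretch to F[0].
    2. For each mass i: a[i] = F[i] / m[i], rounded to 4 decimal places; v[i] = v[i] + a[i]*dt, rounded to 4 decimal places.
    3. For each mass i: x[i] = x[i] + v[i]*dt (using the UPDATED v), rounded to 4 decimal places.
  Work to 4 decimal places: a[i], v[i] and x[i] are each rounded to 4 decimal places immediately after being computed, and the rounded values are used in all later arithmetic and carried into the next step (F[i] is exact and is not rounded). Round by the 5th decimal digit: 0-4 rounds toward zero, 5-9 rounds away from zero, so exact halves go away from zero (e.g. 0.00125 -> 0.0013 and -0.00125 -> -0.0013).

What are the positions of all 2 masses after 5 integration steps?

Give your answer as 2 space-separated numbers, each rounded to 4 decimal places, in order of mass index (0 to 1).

Step 0: x=[4.0000 7.0000] v=[0.0000 0.0000]
Step 1: x=[3.9600 7.0400] v=[-0.2000 0.2000]
Step 2: x=[3.8848 7.1168] v=[-0.3760 0.3840]
Step 3: x=[3.7835 7.2243] v=[-0.5066 0.5376]
Step 4: x=[3.6685 7.3542] v=[-0.5751 0.6494]
Step 5: x=[3.5542 7.4967] v=[-0.5717 0.7123]

Answer: 3.5542 7.4967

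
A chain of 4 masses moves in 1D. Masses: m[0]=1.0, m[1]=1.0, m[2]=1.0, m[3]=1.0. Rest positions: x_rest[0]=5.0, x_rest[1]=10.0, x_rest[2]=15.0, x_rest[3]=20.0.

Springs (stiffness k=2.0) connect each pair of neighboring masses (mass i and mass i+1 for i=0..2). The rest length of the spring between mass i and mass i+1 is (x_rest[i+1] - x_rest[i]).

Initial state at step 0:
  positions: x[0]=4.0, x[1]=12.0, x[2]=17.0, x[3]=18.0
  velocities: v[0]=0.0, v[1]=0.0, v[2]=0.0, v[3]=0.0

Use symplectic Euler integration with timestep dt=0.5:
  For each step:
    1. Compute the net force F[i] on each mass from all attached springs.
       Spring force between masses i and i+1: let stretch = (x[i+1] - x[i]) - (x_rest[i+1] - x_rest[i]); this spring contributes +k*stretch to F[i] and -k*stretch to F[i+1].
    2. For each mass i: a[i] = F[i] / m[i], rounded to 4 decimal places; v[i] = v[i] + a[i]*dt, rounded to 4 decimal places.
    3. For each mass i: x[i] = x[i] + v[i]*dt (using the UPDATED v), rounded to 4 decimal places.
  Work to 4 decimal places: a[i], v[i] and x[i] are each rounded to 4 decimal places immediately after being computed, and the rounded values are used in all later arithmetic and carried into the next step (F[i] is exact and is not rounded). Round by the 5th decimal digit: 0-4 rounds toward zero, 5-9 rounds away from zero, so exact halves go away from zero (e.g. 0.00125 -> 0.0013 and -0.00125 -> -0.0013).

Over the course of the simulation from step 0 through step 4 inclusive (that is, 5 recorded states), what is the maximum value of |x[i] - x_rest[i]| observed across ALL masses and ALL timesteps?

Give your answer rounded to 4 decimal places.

Step 0: x=[4.0000 12.0000 17.0000 18.0000] v=[0.0000 0.0000 0.0000 0.0000]
Step 1: x=[5.5000 10.5000 15.0000 20.0000] v=[3.0000 -3.0000 -4.0000 4.0000]
Step 2: x=[7.0000 8.7500 13.2500 22.0000] v=[3.0000 -3.5000 -3.5000 4.0000]
Step 3: x=[6.8750 8.3750 13.6250 22.1250] v=[-0.2500 -0.7500 0.7500 0.2500]
Step 4: x=[5.0000 9.8750 15.6250 20.5000] v=[-3.7500 3.0000 4.0000 -3.2500]
Max displacement = 2.1250

Answer: 2.1250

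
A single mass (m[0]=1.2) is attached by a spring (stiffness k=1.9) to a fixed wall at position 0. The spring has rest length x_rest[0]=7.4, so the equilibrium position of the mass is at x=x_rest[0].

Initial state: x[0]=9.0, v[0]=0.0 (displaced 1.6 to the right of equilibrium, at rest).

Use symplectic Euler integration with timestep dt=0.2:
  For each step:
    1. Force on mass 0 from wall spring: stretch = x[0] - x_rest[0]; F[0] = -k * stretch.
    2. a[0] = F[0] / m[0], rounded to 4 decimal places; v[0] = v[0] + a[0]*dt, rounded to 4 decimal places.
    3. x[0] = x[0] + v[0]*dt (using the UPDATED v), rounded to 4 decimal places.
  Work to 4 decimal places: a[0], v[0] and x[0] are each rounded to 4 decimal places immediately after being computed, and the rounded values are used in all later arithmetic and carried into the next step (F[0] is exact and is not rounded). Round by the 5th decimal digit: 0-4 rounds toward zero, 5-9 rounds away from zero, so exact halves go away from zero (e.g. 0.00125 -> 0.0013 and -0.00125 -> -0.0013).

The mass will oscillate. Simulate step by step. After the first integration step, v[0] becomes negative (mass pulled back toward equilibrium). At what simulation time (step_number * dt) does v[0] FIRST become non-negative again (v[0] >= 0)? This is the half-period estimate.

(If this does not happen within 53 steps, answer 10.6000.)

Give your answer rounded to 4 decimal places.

Step 0: x=[9.0000] v=[0.0000]
Step 1: x=[8.8987] v=[-0.5067]
Step 2: x=[8.7024] v=[-0.9813]
Step 3: x=[8.4237] v=[-1.3937]
Step 4: x=[8.0801] v=[-1.7179]
Step 5: x=[7.6934] v=[-1.9333]
Step 6: x=[7.2882] v=[-2.0262]
Step 7: x=[6.8900] v=[-1.9908]
Step 8: x=[6.5241] v=[-1.8293]
Step 9: x=[6.2137] v=[-1.5519]
Step 10: x=[5.9785] v=[-1.1762]
Step 11: x=[5.8333] v=[-0.7261]
Step 12: x=[5.7873] v=[-0.2300]
Step 13: x=[5.8434] v=[0.2807]
First v>=0 after going negative at step 13, time=2.6000

Answer: 2.6000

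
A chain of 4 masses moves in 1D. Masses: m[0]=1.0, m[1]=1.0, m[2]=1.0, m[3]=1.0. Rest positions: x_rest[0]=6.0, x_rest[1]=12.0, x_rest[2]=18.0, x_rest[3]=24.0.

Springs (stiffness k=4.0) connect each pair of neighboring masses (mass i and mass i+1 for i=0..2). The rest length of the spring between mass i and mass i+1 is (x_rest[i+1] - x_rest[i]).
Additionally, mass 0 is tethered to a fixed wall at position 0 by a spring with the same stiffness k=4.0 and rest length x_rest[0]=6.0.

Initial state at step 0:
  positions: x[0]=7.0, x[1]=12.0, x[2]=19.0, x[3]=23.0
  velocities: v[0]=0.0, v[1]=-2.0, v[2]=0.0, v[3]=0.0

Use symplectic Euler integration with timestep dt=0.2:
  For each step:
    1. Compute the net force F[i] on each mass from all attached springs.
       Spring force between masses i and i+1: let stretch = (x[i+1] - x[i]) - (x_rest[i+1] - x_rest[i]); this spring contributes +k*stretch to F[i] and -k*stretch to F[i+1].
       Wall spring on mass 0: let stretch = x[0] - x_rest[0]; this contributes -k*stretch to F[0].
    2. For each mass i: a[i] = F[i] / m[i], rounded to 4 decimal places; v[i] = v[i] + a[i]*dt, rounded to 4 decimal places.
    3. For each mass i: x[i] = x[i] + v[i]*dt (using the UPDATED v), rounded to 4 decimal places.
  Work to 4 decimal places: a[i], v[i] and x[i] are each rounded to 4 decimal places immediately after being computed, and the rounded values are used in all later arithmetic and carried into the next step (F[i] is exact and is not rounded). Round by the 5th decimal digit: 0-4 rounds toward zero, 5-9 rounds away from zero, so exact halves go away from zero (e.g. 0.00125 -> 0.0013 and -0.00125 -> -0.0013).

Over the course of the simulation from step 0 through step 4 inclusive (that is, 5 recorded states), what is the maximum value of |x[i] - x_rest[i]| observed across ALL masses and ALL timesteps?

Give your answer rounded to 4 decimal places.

Answer: 1.2770

Derivation:
Step 0: x=[7.0000 12.0000 19.0000 23.0000] v=[0.0000 -2.0000 0.0000 0.0000]
Step 1: x=[6.6800 11.9200 18.5200 23.3200] v=[-1.6000 -0.4000 -2.4000 1.6000]
Step 2: x=[6.1296 12.0576 17.7520 23.8320] v=[-2.7520 0.6880 -3.8400 2.5600]
Step 3: x=[5.5469 12.1578 17.0457 24.3312] v=[-2.9133 0.5011 -3.5315 2.4960]
Step 4: x=[5.1345 11.9823 16.7230 24.6247] v=[-2.0621 -0.8773 -1.6134 1.4676]
Max displacement = 1.2770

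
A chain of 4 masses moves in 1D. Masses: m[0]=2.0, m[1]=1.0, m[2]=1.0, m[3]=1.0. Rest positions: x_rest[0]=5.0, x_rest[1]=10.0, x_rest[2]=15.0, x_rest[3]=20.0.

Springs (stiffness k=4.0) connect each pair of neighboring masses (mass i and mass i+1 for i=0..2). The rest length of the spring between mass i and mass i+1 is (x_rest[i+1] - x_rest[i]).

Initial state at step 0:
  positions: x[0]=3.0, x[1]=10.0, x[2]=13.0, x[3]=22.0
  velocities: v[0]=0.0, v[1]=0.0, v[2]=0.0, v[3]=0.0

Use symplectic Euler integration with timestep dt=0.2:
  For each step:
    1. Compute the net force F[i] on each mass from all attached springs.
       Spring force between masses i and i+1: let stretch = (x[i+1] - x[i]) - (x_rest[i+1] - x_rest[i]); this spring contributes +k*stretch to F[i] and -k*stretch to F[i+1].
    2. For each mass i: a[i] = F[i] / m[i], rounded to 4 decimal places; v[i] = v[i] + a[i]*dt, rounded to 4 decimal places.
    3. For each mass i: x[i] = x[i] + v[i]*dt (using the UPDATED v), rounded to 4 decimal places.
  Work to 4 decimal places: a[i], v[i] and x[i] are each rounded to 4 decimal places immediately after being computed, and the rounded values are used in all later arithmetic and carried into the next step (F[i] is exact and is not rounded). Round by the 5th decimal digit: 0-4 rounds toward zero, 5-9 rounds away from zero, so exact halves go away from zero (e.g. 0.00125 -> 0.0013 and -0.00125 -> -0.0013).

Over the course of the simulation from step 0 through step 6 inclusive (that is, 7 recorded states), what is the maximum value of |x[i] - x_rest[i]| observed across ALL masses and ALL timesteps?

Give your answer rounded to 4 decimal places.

Answer: 2.1350

Derivation:
Step 0: x=[3.0000 10.0000 13.0000 22.0000] v=[0.0000 0.0000 0.0000 0.0000]
Step 1: x=[3.1600 9.3600 13.9600 21.3600] v=[0.8000 -3.2000 4.8000 -3.2000]
Step 2: x=[3.4160 8.4640 15.3680 20.3360] v=[1.2800 -4.4800 7.0400 -5.1200]
Step 3: x=[3.6758 7.8650 16.4662 19.3171] v=[1.2992 -2.9952 5.4912 -5.0944]
Step 4: x=[3.8708 7.9719 16.6444 18.6421] v=[0.9749 0.5344 0.8910 -3.3751]
Step 5: x=[3.9939 8.8102 15.7546 18.4474] v=[0.6153 4.1915 -4.4488 -0.9733]
Step 6: x=[4.1023 9.9890 14.1846 18.6219] v=[0.5418 5.8940 -7.8501 0.8725]
Max displacement = 2.1350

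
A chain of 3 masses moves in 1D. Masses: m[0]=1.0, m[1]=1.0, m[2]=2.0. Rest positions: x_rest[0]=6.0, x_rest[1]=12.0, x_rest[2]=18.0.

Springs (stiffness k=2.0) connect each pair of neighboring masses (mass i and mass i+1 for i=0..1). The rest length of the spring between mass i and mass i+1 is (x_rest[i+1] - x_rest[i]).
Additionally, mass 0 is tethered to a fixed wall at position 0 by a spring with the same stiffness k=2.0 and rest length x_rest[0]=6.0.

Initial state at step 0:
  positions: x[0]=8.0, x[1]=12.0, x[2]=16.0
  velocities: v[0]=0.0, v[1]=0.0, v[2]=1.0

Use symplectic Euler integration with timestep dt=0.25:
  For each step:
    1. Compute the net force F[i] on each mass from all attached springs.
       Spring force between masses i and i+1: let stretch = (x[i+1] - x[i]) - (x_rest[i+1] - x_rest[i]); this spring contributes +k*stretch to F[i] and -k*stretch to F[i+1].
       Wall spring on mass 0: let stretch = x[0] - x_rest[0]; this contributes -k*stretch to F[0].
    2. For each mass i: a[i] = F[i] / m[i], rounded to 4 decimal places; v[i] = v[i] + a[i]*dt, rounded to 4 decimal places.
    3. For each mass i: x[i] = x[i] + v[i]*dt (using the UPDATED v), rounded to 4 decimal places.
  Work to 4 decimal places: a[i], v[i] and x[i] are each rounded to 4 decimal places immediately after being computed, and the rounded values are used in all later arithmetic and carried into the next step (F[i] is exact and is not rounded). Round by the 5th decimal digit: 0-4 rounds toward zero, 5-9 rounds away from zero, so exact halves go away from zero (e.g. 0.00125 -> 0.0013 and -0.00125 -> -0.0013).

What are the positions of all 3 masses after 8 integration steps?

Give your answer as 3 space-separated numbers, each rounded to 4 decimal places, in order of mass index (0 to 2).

Step 0: x=[8.0000 12.0000 16.0000] v=[0.0000 0.0000 1.0000]
Step 1: x=[7.5000 12.0000 16.3750] v=[-2.0000 0.0000 1.5000]
Step 2: x=[6.6250 11.9844 16.8516] v=[-3.5000 -0.0625 1.9063]
Step 3: x=[5.5918 11.9073 17.3990] v=[-4.1328 -0.3086 2.1895]
Step 4: x=[4.6491 11.7272 17.9782] v=[-3.7710 -0.7205 2.3166]
Step 5: x=[4.0100 11.4437 18.5417] v=[-2.5565 -1.1341 2.2539]
Step 6: x=[3.7988 11.1182 19.0366] v=[-0.8447 -1.3020 1.9794]
Step 7: x=[4.0277 10.8676 19.4116] v=[0.9156 -1.0025 1.4998]
Step 8: x=[4.6081 10.8300 19.6276] v=[2.3217 -0.1505 0.8638]

Answer: 4.6081 10.8300 19.6276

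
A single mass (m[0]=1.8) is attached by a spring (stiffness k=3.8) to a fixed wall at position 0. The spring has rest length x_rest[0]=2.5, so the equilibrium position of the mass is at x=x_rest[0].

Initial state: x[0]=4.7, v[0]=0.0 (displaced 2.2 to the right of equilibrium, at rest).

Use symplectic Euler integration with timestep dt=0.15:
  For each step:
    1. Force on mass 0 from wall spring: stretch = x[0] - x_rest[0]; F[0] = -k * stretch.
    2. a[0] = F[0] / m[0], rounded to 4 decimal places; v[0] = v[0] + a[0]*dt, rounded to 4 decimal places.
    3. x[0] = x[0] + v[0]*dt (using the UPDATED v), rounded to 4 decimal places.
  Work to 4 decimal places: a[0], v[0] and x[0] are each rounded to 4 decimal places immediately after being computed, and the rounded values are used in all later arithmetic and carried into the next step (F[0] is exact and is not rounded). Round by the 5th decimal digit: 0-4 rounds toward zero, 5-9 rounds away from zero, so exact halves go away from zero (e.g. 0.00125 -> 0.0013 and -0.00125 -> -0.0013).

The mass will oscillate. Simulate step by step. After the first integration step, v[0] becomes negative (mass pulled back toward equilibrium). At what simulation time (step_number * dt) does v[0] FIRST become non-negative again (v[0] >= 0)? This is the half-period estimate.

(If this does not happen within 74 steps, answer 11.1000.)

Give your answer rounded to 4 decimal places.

Answer: 2.2500

Derivation:
Step 0: x=[4.7000] v=[0.0000]
Step 1: x=[4.5955] v=[-0.6967]
Step 2: x=[4.3915] v=[-1.3603]
Step 3: x=[4.0976] v=[-1.9593]
Step 4: x=[3.7278] v=[-2.4652]
Step 5: x=[3.2997] v=[-2.8540]
Step 6: x=[2.8336] v=[-3.1072]
Step 7: x=[2.3517] v=[-3.2128]
Step 8: x=[1.8768] v=[-3.1658]
Step 9: x=[1.4315] v=[-2.9685]
Step 10: x=[1.0370] v=[-2.6301]
Step 11: x=[0.7120] v=[-2.1668]
Step 12: x=[0.4719] v=[-1.6006]
Step 13: x=[0.3281] v=[-0.9584]
Step 14: x=[0.2875] v=[-0.2706]
Step 15: x=[0.3520] v=[0.4300]
First v>=0 after going negative at step 15, time=2.2500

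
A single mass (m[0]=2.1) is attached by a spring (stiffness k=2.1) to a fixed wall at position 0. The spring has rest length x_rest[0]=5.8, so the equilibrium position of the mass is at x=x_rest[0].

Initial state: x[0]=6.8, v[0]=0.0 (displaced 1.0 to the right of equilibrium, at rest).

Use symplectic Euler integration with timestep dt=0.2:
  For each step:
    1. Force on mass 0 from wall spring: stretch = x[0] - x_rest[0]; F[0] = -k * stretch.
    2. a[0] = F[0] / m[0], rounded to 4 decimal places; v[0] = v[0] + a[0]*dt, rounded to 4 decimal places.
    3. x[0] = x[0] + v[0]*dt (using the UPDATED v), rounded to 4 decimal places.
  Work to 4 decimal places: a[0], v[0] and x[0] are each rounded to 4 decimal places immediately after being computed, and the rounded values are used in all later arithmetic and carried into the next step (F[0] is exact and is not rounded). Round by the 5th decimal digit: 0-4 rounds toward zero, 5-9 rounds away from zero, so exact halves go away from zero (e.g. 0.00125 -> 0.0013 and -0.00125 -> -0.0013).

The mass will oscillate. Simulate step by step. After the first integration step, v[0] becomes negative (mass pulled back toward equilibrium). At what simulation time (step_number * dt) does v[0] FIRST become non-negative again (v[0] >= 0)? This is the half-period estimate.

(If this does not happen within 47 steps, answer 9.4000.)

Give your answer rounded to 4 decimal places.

Step 0: x=[6.8000] v=[0.0000]
Step 1: x=[6.7600] v=[-0.2000]
Step 2: x=[6.6816] v=[-0.3920]
Step 3: x=[6.5679] v=[-0.5683]
Step 4: x=[6.4235] v=[-0.7219]
Step 5: x=[6.2542] v=[-0.8466]
Step 6: x=[6.0667] v=[-0.9374]
Step 7: x=[5.8686] v=[-0.9907]
Step 8: x=[5.6677] v=[-1.0044]
Step 9: x=[5.4721] v=[-0.9779]
Step 10: x=[5.2896] v=[-0.9123]
Step 11: x=[5.1276] v=[-0.8102]
Step 12: x=[4.9925] v=[-0.6757]
Step 13: x=[4.8897] v=[-0.5142]
Step 14: x=[4.8233] v=[-0.3321]
Step 15: x=[4.7959] v=[-0.1368]
Step 16: x=[4.8087] v=[0.0640]
First v>=0 after going negative at step 16, time=3.2000

Answer: 3.2000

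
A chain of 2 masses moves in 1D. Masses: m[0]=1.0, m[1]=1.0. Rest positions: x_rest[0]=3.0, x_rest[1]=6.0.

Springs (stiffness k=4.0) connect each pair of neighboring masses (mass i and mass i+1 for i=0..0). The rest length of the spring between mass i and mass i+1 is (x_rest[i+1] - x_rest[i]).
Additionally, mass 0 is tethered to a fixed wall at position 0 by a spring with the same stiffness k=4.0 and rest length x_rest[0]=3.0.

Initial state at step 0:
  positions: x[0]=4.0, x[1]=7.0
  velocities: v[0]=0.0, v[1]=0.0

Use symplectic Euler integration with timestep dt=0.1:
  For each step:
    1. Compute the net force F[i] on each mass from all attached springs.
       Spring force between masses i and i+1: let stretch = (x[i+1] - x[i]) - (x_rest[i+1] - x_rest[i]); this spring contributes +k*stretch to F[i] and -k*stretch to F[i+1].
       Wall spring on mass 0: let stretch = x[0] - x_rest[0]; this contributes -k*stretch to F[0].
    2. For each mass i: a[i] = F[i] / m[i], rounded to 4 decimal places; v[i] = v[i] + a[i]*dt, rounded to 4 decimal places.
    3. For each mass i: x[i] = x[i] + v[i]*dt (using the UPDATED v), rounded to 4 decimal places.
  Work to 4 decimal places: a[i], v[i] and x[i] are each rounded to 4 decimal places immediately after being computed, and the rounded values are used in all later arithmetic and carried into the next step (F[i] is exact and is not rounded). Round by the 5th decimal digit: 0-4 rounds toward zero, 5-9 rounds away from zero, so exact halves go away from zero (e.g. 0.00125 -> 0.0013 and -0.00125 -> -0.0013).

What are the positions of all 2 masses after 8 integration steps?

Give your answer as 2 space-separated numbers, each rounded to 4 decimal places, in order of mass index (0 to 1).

Step 0: x=[4.0000 7.0000] v=[0.0000 0.0000]
Step 1: x=[3.9600 7.0000] v=[-0.4000 0.0000]
Step 2: x=[3.8832 6.9984] v=[-0.7680 -0.0160]
Step 3: x=[3.7757 6.9922] v=[-1.0752 -0.0621]
Step 4: x=[3.6458 6.9773] v=[-1.2989 -0.1487]
Step 5: x=[3.5033 6.9492] v=[-1.4246 -0.2813]
Step 6: x=[3.3585 6.9032] v=[-1.4476 -0.4597]
Step 7: x=[3.2212 6.8354] v=[-1.3731 -0.6776]
Step 8: x=[3.0996 6.7431] v=[-1.2159 -0.9233]

Answer: 3.0996 6.7431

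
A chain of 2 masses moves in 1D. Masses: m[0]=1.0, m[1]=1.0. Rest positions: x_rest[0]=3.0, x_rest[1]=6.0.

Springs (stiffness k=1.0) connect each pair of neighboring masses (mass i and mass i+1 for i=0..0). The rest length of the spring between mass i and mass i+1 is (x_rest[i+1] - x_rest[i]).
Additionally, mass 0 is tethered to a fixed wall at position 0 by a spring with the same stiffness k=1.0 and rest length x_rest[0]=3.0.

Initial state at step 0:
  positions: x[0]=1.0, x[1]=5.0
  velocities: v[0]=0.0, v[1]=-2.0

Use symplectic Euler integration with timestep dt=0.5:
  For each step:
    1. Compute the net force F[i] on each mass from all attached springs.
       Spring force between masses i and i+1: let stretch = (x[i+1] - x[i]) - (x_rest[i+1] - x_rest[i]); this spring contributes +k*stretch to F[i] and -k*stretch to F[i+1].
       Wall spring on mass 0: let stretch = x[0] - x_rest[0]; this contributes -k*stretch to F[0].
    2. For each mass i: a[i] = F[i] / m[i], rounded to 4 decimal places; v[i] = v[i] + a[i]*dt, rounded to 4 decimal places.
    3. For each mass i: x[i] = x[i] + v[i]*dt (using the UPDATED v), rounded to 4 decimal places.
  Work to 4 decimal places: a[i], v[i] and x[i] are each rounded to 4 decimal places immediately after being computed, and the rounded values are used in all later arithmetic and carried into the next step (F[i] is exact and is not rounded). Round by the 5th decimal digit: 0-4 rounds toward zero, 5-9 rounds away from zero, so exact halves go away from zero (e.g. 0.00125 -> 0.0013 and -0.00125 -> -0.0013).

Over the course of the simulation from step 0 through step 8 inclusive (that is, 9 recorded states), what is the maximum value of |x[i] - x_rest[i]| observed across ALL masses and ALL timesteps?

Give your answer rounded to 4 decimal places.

Step 0: x=[1.0000 5.0000] v=[0.0000 -2.0000]
Step 1: x=[1.7500 3.7500] v=[1.5000 -2.5000]
Step 2: x=[2.5625 2.7500] v=[1.6250 -2.0000]
Step 3: x=[2.7813 2.4531] v=[0.4375 -0.5938]
Step 4: x=[2.2227 2.9883] v=[-1.1173 1.0703]
Step 5: x=[1.2998 4.0821] v=[-1.8459 2.1875]
Step 6: x=[0.7475 5.2303] v=[-1.1047 2.2964]
Step 7: x=[1.1290 6.0078] v=[0.7630 1.5550]
Step 8: x=[2.4480 6.3156] v=[2.6379 0.6156]
Max displacement = 3.5469

Answer: 3.5469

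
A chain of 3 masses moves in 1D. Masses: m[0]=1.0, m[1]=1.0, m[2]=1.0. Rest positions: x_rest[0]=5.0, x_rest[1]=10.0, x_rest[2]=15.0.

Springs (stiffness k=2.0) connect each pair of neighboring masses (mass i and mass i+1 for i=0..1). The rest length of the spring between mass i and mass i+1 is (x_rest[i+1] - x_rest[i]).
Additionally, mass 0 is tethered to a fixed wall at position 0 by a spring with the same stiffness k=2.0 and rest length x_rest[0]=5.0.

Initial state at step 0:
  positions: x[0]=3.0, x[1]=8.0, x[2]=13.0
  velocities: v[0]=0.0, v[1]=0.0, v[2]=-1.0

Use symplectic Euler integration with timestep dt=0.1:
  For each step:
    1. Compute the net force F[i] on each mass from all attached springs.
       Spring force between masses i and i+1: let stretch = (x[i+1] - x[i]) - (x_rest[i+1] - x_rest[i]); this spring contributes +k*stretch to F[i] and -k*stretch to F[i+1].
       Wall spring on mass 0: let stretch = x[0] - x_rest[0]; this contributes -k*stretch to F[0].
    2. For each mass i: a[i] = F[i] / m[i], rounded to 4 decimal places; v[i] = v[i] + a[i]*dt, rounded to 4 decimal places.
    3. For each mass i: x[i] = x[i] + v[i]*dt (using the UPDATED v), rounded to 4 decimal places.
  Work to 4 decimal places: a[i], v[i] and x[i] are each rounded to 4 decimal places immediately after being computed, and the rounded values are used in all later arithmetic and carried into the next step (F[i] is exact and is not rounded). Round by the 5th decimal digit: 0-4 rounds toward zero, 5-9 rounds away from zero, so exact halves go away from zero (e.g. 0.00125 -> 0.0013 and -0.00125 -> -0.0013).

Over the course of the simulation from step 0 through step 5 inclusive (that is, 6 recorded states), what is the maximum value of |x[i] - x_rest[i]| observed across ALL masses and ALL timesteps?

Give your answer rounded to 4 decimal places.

Step 0: x=[3.0000 8.0000 13.0000] v=[0.0000 0.0000 -1.0000]
Step 1: x=[3.0400 8.0000 12.9000] v=[0.4000 0.0000 -1.0000]
Step 2: x=[3.1184 7.9988 12.8020] v=[0.7840 -0.0120 -0.9800]
Step 3: x=[3.2320 7.9961 12.7079] v=[1.1364 -0.0274 -0.9406]
Step 4: x=[3.3763 7.9923 12.6196] v=[1.4428 -0.0379 -0.8830]
Step 5: x=[3.5454 7.9887 12.5388] v=[1.6907 -0.0356 -0.8085]
Max displacement = 2.4612

Answer: 2.4612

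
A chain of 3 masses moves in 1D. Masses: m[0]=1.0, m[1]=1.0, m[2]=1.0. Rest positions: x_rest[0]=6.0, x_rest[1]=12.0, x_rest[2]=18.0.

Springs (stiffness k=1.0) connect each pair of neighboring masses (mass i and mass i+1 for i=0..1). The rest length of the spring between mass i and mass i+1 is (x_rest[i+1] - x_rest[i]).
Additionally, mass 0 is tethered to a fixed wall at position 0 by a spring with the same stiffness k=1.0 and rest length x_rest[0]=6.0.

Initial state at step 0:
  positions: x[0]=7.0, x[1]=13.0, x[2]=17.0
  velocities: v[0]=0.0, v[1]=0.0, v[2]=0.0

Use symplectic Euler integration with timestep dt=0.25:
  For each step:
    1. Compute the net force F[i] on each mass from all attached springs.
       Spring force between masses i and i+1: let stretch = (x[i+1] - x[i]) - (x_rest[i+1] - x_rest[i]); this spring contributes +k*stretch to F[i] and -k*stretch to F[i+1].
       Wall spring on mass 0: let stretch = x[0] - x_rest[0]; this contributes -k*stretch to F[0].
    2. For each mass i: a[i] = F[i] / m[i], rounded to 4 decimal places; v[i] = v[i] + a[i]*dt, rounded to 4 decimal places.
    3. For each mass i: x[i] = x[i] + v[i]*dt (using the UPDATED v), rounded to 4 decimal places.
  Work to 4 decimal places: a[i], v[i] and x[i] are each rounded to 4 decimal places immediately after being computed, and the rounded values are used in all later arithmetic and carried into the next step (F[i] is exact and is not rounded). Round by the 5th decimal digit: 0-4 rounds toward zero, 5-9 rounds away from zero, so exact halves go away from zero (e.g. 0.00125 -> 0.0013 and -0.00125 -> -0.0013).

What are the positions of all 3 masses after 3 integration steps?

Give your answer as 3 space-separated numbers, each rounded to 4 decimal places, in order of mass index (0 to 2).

Answer: 6.6262 12.3442 17.6741

Derivation:
Step 0: x=[7.0000 13.0000 17.0000] v=[0.0000 0.0000 0.0000]
Step 1: x=[6.9375 12.8750 17.1250] v=[-0.2500 -0.5000 0.5000]
Step 2: x=[6.8125 12.6445 17.3594] v=[-0.5000 -0.9219 0.9375]
Step 3: x=[6.6262 12.3442 17.6741] v=[-0.7451 -1.2012 1.2588]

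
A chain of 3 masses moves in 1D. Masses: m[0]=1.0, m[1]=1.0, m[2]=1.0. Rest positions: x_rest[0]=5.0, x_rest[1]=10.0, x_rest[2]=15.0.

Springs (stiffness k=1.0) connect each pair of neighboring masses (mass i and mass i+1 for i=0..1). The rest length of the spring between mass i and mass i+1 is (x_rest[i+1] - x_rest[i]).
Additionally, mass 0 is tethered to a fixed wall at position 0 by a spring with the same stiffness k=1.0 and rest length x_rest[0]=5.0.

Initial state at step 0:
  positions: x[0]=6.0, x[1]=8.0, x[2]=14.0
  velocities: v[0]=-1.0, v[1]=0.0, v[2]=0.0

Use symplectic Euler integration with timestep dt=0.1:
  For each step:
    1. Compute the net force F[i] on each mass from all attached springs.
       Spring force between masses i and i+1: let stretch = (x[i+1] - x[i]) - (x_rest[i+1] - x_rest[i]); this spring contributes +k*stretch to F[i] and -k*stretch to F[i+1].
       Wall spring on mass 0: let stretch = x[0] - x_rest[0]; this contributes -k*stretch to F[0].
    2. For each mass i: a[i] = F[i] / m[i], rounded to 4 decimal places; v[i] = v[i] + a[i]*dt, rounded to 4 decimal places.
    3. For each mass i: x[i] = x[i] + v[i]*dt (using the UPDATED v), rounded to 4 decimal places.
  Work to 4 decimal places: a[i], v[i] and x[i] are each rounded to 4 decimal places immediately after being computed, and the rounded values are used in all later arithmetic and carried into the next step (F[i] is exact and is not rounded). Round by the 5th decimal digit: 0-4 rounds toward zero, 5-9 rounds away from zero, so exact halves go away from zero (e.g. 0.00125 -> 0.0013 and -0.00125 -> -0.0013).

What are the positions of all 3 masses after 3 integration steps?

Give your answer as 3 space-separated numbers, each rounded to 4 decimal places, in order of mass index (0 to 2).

Answer: 5.4739 8.2296 13.9425

Derivation:
Step 0: x=[6.0000 8.0000 14.0000] v=[-1.0000 0.0000 0.0000]
Step 1: x=[5.8600 8.0400 13.9900] v=[-1.4000 0.4000 -0.1000]
Step 2: x=[5.6832 8.1177 13.9705] v=[-1.7680 0.7770 -0.1950]
Step 3: x=[5.4739 8.2296 13.9425] v=[-2.0929 1.1188 -0.2803]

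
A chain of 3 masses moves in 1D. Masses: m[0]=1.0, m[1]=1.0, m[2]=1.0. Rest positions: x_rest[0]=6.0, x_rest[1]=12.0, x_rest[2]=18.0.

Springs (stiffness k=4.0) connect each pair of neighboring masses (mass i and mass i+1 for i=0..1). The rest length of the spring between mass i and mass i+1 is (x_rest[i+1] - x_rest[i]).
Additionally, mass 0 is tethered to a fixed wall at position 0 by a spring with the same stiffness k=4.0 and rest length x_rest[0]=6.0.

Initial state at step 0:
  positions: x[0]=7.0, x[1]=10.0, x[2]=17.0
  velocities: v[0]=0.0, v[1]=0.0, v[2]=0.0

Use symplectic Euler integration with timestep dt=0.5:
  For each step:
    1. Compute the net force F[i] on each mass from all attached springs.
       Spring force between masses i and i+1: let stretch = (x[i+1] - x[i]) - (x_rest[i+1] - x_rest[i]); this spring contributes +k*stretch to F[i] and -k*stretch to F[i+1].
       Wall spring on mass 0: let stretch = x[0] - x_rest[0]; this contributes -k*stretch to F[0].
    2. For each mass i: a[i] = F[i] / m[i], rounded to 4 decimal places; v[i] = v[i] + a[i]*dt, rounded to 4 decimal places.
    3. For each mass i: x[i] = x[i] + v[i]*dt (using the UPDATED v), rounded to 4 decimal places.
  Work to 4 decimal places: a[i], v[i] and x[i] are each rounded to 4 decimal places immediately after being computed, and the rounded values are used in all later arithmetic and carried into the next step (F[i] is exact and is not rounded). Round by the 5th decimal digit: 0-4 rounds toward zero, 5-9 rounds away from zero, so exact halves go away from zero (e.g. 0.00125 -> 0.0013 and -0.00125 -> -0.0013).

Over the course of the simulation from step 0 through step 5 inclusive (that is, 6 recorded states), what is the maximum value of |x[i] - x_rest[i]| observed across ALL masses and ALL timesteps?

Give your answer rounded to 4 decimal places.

Answer: 3.0000

Derivation:
Step 0: x=[7.0000 10.0000 17.0000] v=[0.0000 0.0000 0.0000]
Step 1: x=[3.0000 14.0000 16.0000] v=[-8.0000 8.0000 -2.0000]
Step 2: x=[7.0000 9.0000 19.0000] v=[8.0000 -10.0000 6.0000]
Step 3: x=[6.0000 12.0000 18.0000] v=[-2.0000 6.0000 -2.0000]
Step 4: x=[5.0000 15.0000 17.0000] v=[-2.0000 6.0000 -2.0000]
Step 5: x=[9.0000 10.0000 20.0000] v=[8.0000 -10.0000 6.0000]
Max displacement = 3.0000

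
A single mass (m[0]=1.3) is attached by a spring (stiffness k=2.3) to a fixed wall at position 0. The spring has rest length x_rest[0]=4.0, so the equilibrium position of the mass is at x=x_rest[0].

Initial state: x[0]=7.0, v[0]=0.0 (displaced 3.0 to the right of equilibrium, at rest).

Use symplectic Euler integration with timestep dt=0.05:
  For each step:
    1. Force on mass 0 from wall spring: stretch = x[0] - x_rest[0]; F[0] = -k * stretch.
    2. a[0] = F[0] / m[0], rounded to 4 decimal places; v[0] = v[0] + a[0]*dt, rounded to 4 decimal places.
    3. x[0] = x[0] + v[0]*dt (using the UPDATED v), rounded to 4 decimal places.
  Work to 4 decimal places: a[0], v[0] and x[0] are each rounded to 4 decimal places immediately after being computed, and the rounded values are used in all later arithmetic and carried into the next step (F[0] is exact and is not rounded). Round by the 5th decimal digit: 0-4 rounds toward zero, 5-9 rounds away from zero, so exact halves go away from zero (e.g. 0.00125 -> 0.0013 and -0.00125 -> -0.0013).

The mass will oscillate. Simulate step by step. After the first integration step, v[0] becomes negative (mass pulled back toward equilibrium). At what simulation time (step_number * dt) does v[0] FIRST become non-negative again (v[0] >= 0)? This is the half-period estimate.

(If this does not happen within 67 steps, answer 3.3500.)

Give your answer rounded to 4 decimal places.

Step 0: x=[7.0000] v=[0.0000]
Step 1: x=[6.9867] v=[-0.2654]
Step 2: x=[6.9602] v=[-0.5296]
Step 3: x=[6.9206] v=[-0.7915]
Step 4: x=[6.8681] v=[-1.0499]
Step 5: x=[6.8029] v=[-1.3036]
Step 6: x=[6.7253] v=[-1.5516]
Step 7: x=[6.6357] v=[-1.7927]
Step 8: x=[6.5344] v=[-2.0259]
Step 9: x=[6.4219] v=[-2.2501]
Step 10: x=[6.2987] v=[-2.4643]
Step 11: x=[6.1653] v=[-2.6676]
Step 12: x=[6.0223] v=[-2.8591]
Step 13: x=[5.8704] v=[-3.0380]
Step 14: x=[5.7102] v=[-3.2035]
Step 15: x=[5.5425] v=[-3.3548]
Step 16: x=[5.3679] v=[-3.4913]
Step 17: x=[5.1873] v=[-3.6123]
Step 18: x=[5.0014] v=[-3.7173]
Step 19: x=[4.8111] v=[-3.8059]
Step 20: x=[4.6172] v=[-3.8777]
Step 21: x=[4.4206] v=[-3.9323]
Step 22: x=[4.2221] v=[-3.9695]
Step 23: x=[4.0226] v=[-3.9891]
Step 24: x=[3.8230] v=[-3.9911]
Step 25: x=[3.6242] v=[-3.9754]
Step 26: x=[3.4271] v=[-3.9422]
Step 27: x=[3.2325] v=[-3.8915]
Step 28: x=[3.0413] v=[-3.8236]
Step 29: x=[2.8544] v=[-3.7388]
Step 30: x=[2.6725] v=[-3.6375]
Step 31: x=[2.4965] v=[-3.5201]
Step 32: x=[2.3271] v=[-3.3871]
Step 33: x=[2.1651] v=[-3.2391]
Step 34: x=[2.0113] v=[-3.0768]
Step 35: x=[1.8663] v=[-2.9009]
Step 36: x=[1.7307] v=[-2.7122]
Step 37: x=[1.6051] v=[-2.5115]
Step 38: x=[1.4901] v=[-2.2996]
Step 39: x=[1.3862] v=[-2.0776]
Step 40: x=[1.2939] v=[-1.8464]
Step 41: x=[1.2136] v=[-1.6070]
Step 42: x=[1.1456] v=[-1.3605]
Step 43: x=[1.0902] v=[-1.1080]
Step 44: x=[1.0477] v=[-0.8506]
Step 45: x=[1.0182] v=[-0.5894]
Step 46: x=[1.0019] v=[-0.3256]
Step 47: x=[0.9989] v=[-0.0604]
Step 48: x=[1.0092] v=[0.2051]
First v>=0 after going negative at step 48, time=2.4000

Answer: 2.4000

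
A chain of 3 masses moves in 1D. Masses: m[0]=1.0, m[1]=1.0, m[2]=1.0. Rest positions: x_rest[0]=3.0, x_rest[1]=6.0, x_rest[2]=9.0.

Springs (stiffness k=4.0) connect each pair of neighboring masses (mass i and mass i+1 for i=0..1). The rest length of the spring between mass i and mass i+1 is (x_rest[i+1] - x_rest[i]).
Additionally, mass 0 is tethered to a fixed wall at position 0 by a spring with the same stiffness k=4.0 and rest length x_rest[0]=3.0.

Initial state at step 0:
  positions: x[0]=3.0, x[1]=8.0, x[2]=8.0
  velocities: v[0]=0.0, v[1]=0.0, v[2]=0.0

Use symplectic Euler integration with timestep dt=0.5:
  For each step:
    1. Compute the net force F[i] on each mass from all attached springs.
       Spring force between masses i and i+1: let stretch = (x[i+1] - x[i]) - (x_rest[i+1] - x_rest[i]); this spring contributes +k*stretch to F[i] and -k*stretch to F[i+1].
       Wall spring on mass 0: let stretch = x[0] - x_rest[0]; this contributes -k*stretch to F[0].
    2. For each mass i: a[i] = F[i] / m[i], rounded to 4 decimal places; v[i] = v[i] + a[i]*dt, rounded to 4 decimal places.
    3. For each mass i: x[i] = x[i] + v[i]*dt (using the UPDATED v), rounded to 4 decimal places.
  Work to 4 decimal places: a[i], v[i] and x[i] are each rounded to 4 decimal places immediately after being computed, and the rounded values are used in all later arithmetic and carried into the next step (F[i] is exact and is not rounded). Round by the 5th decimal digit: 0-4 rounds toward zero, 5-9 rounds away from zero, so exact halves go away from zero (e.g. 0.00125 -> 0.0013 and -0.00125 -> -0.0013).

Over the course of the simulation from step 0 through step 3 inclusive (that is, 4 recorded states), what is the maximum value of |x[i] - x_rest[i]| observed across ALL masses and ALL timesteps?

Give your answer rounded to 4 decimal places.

Answer: 3.0000

Derivation:
Step 0: x=[3.0000 8.0000 8.0000] v=[0.0000 0.0000 0.0000]
Step 1: x=[5.0000 3.0000 11.0000] v=[4.0000 -10.0000 6.0000]
Step 2: x=[0.0000 8.0000 9.0000] v=[-10.0000 10.0000 -4.0000]
Step 3: x=[3.0000 6.0000 9.0000] v=[6.0000 -4.0000 0.0000]
Max displacement = 3.0000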